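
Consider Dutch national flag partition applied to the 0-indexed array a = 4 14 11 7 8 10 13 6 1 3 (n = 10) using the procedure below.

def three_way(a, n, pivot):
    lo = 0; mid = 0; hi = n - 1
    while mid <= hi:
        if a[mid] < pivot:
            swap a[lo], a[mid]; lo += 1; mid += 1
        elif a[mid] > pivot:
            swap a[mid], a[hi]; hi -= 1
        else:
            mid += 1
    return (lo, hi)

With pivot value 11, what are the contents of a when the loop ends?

4 3 7 8 10 1 6 11 13 14

lo=0 mid=0 hi=9
4<11: swap(0,0), lo=1 mid=1 ⇒ 4 14 11 7 8 10 13 6 1 3
14>11: swap(1,9), hi=8 ⇒ 4 3 11 7 8 10 13 6 1 14
3<11: swap(1,1), lo=2 mid=2 ⇒ 4 3 11 7 8 10 13 6 1 14
11=11: mid=3
7<11: swap(2,3), lo=3 mid=4 ⇒ 4 3 7 11 8 10 13 6 1 14
8<11: swap(3,4), lo=4 mid=5 ⇒ 4 3 7 8 11 10 13 6 1 14
10<11: swap(4,5), lo=5 mid=6 ⇒ 4 3 7 8 10 11 13 6 1 14
13>11: swap(6,8), hi=7 ⇒ 4 3 7 8 10 11 1 6 13 14
1<11: swap(5,6), lo=6 mid=7 ⇒ 4 3 7 8 10 1 11 6 13 14
6<11: swap(6,7), lo=7 mid=8 ⇒ 4 3 7 8 10 1 6 11 13 14
done. lo=7 hi=7; a=4 3 7 8 10 1 6 11 13 14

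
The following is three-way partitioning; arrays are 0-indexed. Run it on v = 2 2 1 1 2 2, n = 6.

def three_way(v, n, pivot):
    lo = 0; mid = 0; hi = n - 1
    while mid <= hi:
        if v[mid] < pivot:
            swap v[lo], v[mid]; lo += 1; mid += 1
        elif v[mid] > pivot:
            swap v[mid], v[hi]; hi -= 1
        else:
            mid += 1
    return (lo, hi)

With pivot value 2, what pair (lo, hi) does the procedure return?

lo=0 mid=0 hi=5
2=2: mid=1
2=2: mid=2
1<2: swap(0,2), lo=1 mid=3 ⇒ 1 2 2 1 2 2
1<2: swap(1,3), lo=2 mid=4 ⇒ 1 1 2 2 2 2
2=2: mid=5
2=2: mid=6
done. lo=2 hi=5; v=1 1 2 2 2 2

(2, 5)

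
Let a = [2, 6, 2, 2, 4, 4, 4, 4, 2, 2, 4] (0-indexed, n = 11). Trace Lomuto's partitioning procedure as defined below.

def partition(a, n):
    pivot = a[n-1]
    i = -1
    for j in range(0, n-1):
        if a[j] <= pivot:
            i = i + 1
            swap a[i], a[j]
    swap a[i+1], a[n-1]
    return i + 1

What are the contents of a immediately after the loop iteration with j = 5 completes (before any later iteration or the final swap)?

[2, 2, 2, 4, 4, 6, 4, 4, 2, 2, 4]

pivot=4, i=-1
j=0: 2≤4, i=0, swap(0,0) ⇒ [2, 6, 2, 2, 4, 4, 4, 4, 2, 2, 4]
j=1: 6>4, skip
j=2: 2≤4, i=1, swap(1,2) ⇒ [2, 2, 6, 2, 4, 4, 4, 4, 2, 2, 4]
j=3: 2≤4, i=2, swap(2,3) ⇒ [2, 2, 2, 6, 4, 4, 4, 4, 2, 2, 4]
j=4: 4≤4, i=3, swap(3,4) ⇒ [2, 2, 2, 4, 6, 4, 4, 4, 2, 2, 4]
j=5: 4≤4, i=4, swap(4,5) ⇒ [2, 2, 2, 4, 4, 6, 4, 4, 2, 2, 4]
(after j=5) a = [2, 2, 2, 4, 4, 6, 4, 4, 2, 2, 4]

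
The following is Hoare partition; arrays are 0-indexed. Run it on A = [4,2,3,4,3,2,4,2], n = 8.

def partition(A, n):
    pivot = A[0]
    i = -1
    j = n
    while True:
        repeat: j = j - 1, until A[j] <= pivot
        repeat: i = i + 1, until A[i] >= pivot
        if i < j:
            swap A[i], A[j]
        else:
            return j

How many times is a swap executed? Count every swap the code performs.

pivot=4
j stops at 7 (2), i stops at 0 (4); swap ⇒ [2,2,3,4,3,2,4,4]
j stops at 6 (4), i stops at 3 (4); swap ⇒ [2,2,3,4,3,2,4,4]
j stops at 5, i stops at 6; i≥j ⇒ return 5. A=[2,2,3,4,3,2,4,4]

2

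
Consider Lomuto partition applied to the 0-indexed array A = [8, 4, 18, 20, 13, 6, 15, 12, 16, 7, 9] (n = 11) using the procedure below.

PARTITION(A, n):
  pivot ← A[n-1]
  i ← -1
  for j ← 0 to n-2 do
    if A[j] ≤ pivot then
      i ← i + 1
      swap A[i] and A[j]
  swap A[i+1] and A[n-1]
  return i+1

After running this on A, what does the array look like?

pivot = A[10] = 9; i = -1
j=0: A[0]=8 ≤ 9 → i=0, swap A[0],A[0] (no change) → [8, 4, 18, 20, 13, 6, 15, 12, 16, 7, 9]
j=1: A[1]=4 ≤ 9 → i=1, swap A[1],A[1] (no change) → [8, 4, 18, 20, 13, 6, 15, 12, 16, 7, 9]
j=2: A[2]=18 > 9 → no swap
j=3: A[3]=20 > 9 → no swap
j=4: A[4]=13 > 9 → no swap
j=5: A[5]=6 ≤ 9 → i=2, swap A[2],A[5] → [8, 4, 6, 20, 13, 18, 15, 12, 16, 7, 9]
j=6: A[6]=15 > 9 → no swap
j=7: A[7]=12 > 9 → no swap
j=8: A[8]=16 > 9 → no swap
j=9: A[9]=7 ≤ 9 → i=3, swap A[3],A[9] → [8, 4, 6, 7, 13, 18, 15, 12, 16, 20, 9]
final swap A[4],A[10] → [8, 4, 6, 7, 9, 18, 15, 12, 16, 20, 13]; return 4

[8, 4, 6, 7, 9, 18, 15, 12, 16, 20, 13]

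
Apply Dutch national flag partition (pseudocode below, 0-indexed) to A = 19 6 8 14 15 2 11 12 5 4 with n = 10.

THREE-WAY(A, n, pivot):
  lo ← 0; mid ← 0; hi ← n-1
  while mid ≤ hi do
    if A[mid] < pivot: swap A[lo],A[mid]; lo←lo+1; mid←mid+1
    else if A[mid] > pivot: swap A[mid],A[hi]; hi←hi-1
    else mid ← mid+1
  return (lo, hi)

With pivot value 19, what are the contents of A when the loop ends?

6 8 14 15 2 11 12 5 4 19

pivot = 19; lo=0, mid=0, hi=9
A[mid]=19=19: mid=1
A[mid]=6<19: swap A[0],A[1]; lo=1,mid=2 → 6 19 8 14 15 2 11 12 5 4
A[mid]=8<19: swap A[1],A[2]; lo=2,mid=3 → 6 8 19 14 15 2 11 12 5 4
A[mid]=14<19: swap A[2],A[3]; lo=3,mid=4 → 6 8 14 19 15 2 11 12 5 4
A[mid]=15<19: swap A[3],A[4]; lo=4,mid=5 → 6 8 14 15 19 2 11 12 5 4
A[mid]=2<19: swap A[4],A[5]; lo=5,mid=6 → 6 8 14 15 2 19 11 12 5 4
A[mid]=11<19: swap A[5],A[6]; lo=6,mid=7 → 6 8 14 15 2 11 19 12 5 4
A[mid]=12<19: swap A[6],A[7]; lo=7,mid=8 → 6 8 14 15 2 11 12 19 5 4
A[mid]=5<19: swap A[7],A[8]; lo=8,mid=9 → 6 8 14 15 2 11 12 5 19 4
A[mid]=4<19: swap A[8],A[9]; lo=9,mid=10 → 6 8 14 15 2 11 12 5 4 19
end: lo=9, hi=9; A = 6 8 14 15 2 11 12 5 4 19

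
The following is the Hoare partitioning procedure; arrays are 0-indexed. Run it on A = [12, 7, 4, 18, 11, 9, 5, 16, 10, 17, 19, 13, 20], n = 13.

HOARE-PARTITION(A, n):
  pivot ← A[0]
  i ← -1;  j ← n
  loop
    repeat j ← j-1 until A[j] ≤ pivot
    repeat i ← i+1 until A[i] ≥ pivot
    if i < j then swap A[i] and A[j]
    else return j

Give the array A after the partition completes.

pivot=12
j stops at 8 (10), i stops at 0 (12); swap ⇒ [10, 7, 4, 18, 11, 9, 5, 16, 12, 17, 19, 13, 20]
j stops at 6 (5), i stops at 3 (18); swap ⇒ [10, 7, 4, 5, 11, 9, 18, 16, 12, 17, 19, 13, 20]
j stops at 5, i stops at 6; i≥j ⇒ return 5. A=[10, 7, 4, 5, 11, 9, 18, 16, 12, 17, 19, 13, 20]

[10, 7, 4, 5, 11, 9, 18, 16, 12, 17, 19, 13, 20]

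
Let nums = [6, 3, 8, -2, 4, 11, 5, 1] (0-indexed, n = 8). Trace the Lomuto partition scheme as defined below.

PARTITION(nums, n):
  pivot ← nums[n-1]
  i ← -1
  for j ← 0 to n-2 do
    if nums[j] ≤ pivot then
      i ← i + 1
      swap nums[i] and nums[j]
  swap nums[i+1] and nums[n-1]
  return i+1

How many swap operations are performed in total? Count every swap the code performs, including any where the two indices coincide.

pivot=1, i=-1
j=0: 6>1, skip
j=1: 3>1, skip
j=2: 8>1, skip
j=3: -2≤1, i=0, swap(0,3) ⇒ [-2, 3, 8, 6, 4, 11, 5, 1]
j=4: 4>1, skip
j=5: 11>1, skip
j=6: 5>1, skip
swap(1,7) ⇒ [-2, 1, 8, 6, 4, 11, 5, 3]; return 1

2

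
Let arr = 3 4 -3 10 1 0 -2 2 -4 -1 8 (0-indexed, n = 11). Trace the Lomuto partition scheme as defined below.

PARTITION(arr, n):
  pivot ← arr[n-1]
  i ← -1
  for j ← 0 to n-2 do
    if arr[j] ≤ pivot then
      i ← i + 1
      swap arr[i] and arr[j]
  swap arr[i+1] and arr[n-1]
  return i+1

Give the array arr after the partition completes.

3 4 -3 1 0 -2 2 -4 -1 8 10

pivot=8, i=-1
j=0: 3≤8, i=0, swap(0,0) ⇒ 3 4 -3 10 1 0 -2 2 -4 -1 8
j=1: 4≤8, i=1, swap(1,1) ⇒ 3 4 -3 10 1 0 -2 2 -4 -1 8
j=2: -3≤8, i=2, swap(2,2) ⇒ 3 4 -3 10 1 0 -2 2 -4 -1 8
j=3: 10>8, skip
j=4: 1≤8, i=3, swap(3,4) ⇒ 3 4 -3 1 10 0 -2 2 -4 -1 8
j=5: 0≤8, i=4, swap(4,5) ⇒ 3 4 -3 1 0 10 -2 2 -4 -1 8
j=6: -2≤8, i=5, swap(5,6) ⇒ 3 4 -3 1 0 -2 10 2 -4 -1 8
j=7: 2≤8, i=6, swap(6,7) ⇒ 3 4 -3 1 0 -2 2 10 -4 -1 8
j=8: -4≤8, i=7, swap(7,8) ⇒ 3 4 -3 1 0 -2 2 -4 10 -1 8
j=9: -1≤8, i=8, swap(8,9) ⇒ 3 4 -3 1 0 -2 2 -4 -1 10 8
swap(9,10) ⇒ 3 4 -3 1 0 -2 2 -4 -1 8 10; return 9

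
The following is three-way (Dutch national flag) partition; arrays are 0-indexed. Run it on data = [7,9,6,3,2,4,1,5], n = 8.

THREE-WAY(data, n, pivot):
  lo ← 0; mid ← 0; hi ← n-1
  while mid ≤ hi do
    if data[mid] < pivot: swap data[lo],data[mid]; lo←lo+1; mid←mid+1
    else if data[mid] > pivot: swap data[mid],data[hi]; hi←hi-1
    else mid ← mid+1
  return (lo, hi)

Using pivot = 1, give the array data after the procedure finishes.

[1,6,3,2,4,9,5,7]

lo=0 mid=0 hi=7
7>1: swap(0,7), hi=6 ⇒ [5,9,6,3,2,4,1,7]
5>1: swap(0,6), hi=5 ⇒ [1,9,6,3,2,4,5,7]
1=1: mid=1
9>1: swap(1,5), hi=4 ⇒ [1,4,6,3,2,9,5,7]
4>1: swap(1,4), hi=3 ⇒ [1,2,6,3,4,9,5,7]
2>1: swap(1,3), hi=2 ⇒ [1,3,6,2,4,9,5,7]
3>1: swap(1,2), hi=1 ⇒ [1,6,3,2,4,9,5,7]
6>1: swap(1,1), hi=0 ⇒ [1,6,3,2,4,9,5,7]
done. lo=0 hi=0; data=[1,6,3,2,4,9,5,7]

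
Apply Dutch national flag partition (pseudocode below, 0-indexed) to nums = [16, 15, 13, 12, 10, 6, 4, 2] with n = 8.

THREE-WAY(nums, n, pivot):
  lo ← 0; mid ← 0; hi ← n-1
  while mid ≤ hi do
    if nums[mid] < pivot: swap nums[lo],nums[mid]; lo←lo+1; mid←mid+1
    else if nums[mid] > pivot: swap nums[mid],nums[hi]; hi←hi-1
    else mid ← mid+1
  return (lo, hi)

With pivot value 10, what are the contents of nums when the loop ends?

[2, 4, 6, 10, 12, 13, 15, 16]

lo=0 mid=0 hi=7
16>10: swap(0,7), hi=6 ⇒ [2, 15, 13, 12, 10, 6, 4, 16]
2<10: swap(0,0), lo=1 mid=1 ⇒ [2, 15, 13, 12, 10, 6, 4, 16]
15>10: swap(1,6), hi=5 ⇒ [2, 4, 13, 12, 10, 6, 15, 16]
4<10: swap(1,1), lo=2 mid=2 ⇒ [2, 4, 13, 12, 10, 6, 15, 16]
13>10: swap(2,5), hi=4 ⇒ [2, 4, 6, 12, 10, 13, 15, 16]
6<10: swap(2,2), lo=3 mid=3 ⇒ [2, 4, 6, 12, 10, 13, 15, 16]
12>10: swap(3,4), hi=3 ⇒ [2, 4, 6, 10, 12, 13, 15, 16]
10=10: mid=4
done. lo=3 hi=3; nums=[2, 4, 6, 10, 12, 13, 15, 16]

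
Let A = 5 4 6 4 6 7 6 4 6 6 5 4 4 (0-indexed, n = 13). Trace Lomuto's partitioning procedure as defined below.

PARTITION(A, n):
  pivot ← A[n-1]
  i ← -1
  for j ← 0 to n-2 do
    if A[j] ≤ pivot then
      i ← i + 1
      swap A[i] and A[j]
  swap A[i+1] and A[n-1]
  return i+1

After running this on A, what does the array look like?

pivot=4, i=-1
j=0: 5>4, skip
j=1: 4≤4, i=0, swap(0,1) ⇒ 4 5 6 4 6 7 6 4 6 6 5 4 4
j=2: 6>4, skip
j=3: 4≤4, i=1, swap(1,3) ⇒ 4 4 6 5 6 7 6 4 6 6 5 4 4
j=4: 6>4, skip
j=5: 7>4, skip
j=6: 6>4, skip
j=7: 4≤4, i=2, swap(2,7) ⇒ 4 4 4 5 6 7 6 6 6 6 5 4 4
j=8: 6>4, skip
j=9: 6>4, skip
j=10: 5>4, skip
j=11: 4≤4, i=3, swap(3,11) ⇒ 4 4 4 4 6 7 6 6 6 6 5 5 4
swap(4,12) ⇒ 4 4 4 4 4 7 6 6 6 6 5 5 6; return 4

4 4 4 4 4 7 6 6 6 6 5 5 6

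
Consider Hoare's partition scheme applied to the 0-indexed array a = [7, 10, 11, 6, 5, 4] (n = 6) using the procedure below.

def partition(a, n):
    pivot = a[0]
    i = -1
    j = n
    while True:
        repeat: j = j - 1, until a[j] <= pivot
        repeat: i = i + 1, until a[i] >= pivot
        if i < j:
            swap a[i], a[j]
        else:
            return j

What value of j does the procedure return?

2

pivot = a[0] = 7; i = -1, j = 6
j→5 (a[5]=4≤7), i→0 (a[0]=7≥7); i<j, swap → [4, 10, 11, 6, 5, 7]
j→4 (a[4]=5≤7), i→1 (a[1]=10≥7); i<j, swap → [4, 5, 11, 6, 10, 7]
j→3 (a[3]=6≤7), i→2 (a[2]=11≥7); i<j, swap → [4, 5, 6, 11, 10, 7]
j→2, i→3; i≥j, return j=2. a = [4, 5, 6, 11, 10, 7]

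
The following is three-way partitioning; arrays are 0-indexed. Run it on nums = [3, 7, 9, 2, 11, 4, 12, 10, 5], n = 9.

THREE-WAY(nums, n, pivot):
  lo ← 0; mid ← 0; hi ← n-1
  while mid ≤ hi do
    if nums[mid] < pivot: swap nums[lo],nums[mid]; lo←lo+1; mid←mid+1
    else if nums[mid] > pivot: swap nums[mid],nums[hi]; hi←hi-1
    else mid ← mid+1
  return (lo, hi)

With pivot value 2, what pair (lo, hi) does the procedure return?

(0, 0)

pivot = 2; lo=0, mid=0, hi=8
nums[mid]=3>2: swap nums[0],nums[8]; hi=7 → [5, 7, 9, 2, 11, 4, 12, 10, 3]
nums[mid]=5>2: swap nums[0],nums[7]; hi=6 → [10, 7, 9, 2, 11, 4, 12, 5, 3]
nums[mid]=10>2: swap nums[0],nums[6]; hi=5 → [12, 7, 9, 2, 11, 4, 10, 5, 3]
nums[mid]=12>2: swap nums[0],nums[5]; hi=4 → [4, 7, 9, 2, 11, 12, 10, 5, 3]
nums[mid]=4>2: swap nums[0],nums[4]; hi=3 → [11, 7, 9, 2, 4, 12, 10, 5, 3]
nums[mid]=11>2: swap nums[0],nums[3]; hi=2 → [2, 7, 9, 11, 4, 12, 10, 5, 3]
nums[mid]=2=2: mid=1
nums[mid]=7>2: swap nums[1],nums[2]; hi=1 → [2, 9, 7, 11, 4, 12, 10, 5, 3]
nums[mid]=9>2: swap nums[1],nums[1]; hi=0 → [2, 9, 7, 11, 4, 12, 10, 5, 3]
end: lo=0, hi=0; nums = [2, 9, 7, 11, 4, 12, 10, 5, 3]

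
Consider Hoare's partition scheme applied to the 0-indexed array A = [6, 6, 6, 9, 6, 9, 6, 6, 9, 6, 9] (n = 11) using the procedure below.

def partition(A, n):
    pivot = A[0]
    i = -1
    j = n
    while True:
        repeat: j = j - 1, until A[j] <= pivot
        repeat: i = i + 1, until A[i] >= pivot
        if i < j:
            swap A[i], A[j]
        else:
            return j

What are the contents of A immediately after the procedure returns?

pivot = A[0] = 6; i = -1, j = 11
j→9 (A[9]=6≤6), i→0 (A[0]=6≥6); i<j, swap → [6, 6, 6, 9, 6, 9, 6, 6, 9, 6, 9]
j→7 (A[7]=6≤6), i→1 (A[1]=6≥6); i<j, swap → [6, 6, 6, 9, 6, 9, 6, 6, 9, 6, 9]
j→6 (A[6]=6≤6), i→2 (A[2]=6≥6); i<j, swap → [6, 6, 6, 9, 6, 9, 6, 6, 9, 6, 9]
j→4 (A[4]=6≤6), i→3 (A[3]=9≥6); i<j, swap → [6, 6, 6, 6, 9, 9, 6, 6, 9, 6, 9]
j→3, i→4; i≥j, return j=3. A = [6, 6, 6, 6, 9, 9, 6, 6, 9, 6, 9]

[6, 6, 6, 6, 9, 9, 6, 6, 9, 6, 9]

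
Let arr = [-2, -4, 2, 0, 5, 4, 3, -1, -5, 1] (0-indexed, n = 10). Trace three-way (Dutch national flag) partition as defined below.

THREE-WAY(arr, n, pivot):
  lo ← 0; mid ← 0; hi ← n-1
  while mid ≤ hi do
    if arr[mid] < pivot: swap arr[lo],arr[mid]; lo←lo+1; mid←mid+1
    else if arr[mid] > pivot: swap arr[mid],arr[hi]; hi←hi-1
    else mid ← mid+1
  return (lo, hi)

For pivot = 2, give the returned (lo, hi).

lo=0 mid=0 hi=9
-2<2: swap(0,0), lo=1 mid=1 ⇒ [-2, -4, 2, 0, 5, 4, 3, -1, -5, 1]
-4<2: swap(1,1), lo=2 mid=2 ⇒ [-2, -4, 2, 0, 5, 4, 3, -1, -5, 1]
2=2: mid=3
0<2: swap(2,3), lo=3 mid=4 ⇒ [-2, -4, 0, 2, 5, 4, 3, -1, -5, 1]
5>2: swap(4,9), hi=8 ⇒ [-2, -4, 0, 2, 1, 4, 3, -1, -5, 5]
1<2: swap(3,4), lo=4 mid=5 ⇒ [-2, -4, 0, 1, 2, 4, 3, -1, -5, 5]
4>2: swap(5,8), hi=7 ⇒ [-2, -4, 0, 1, 2, -5, 3, -1, 4, 5]
-5<2: swap(4,5), lo=5 mid=6 ⇒ [-2, -4, 0, 1, -5, 2, 3, -1, 4, 5]
3>2: swap(6,7), hi=6 ⇒ [-2, -4, 0, 1, -5, 2, -1, 3, 4, 5]
-1<2: swap(5,6), lo=6 mid=7 ⇒ [-2, -4, 0, 1, -5, -1, 2, 3, 4, 5]
done. lo=6 hi=6; arr=[-2, -4, 0, 1, -5, -1, 2, 3, 4, 5]

(6, 6)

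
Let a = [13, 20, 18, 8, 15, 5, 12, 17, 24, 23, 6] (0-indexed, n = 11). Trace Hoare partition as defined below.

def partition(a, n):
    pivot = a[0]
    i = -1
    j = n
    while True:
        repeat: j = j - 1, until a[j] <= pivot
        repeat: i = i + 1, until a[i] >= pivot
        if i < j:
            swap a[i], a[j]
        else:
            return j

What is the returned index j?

pivot = a[0] = 13; i = -1, j = 11
j→10 (a[10]=6≤13), i→0 (a[0]=13≥13); i<j, swap → [6, 20, 18, 8, 15, 5, 12, 17, 24, 23, 13]
j→6 (a[6]=12≤13), i→1 (a[1]=20≥13); i<j, swap → [6, 12, 18, 8, 15, 5, 20, 17, 24, 23, 13]
j→5 (a[5]=5≤13), i→2 (a[2]=18≥13); i<j, swap → [6, 12, 5, 8, 15, 18, 20, 17, 24, 23, 13]
j→3, i→4; i≥j, return j=3. a = [6, 12, 5, 8, 15, 18, 20, 17, 24, 23, 13]

3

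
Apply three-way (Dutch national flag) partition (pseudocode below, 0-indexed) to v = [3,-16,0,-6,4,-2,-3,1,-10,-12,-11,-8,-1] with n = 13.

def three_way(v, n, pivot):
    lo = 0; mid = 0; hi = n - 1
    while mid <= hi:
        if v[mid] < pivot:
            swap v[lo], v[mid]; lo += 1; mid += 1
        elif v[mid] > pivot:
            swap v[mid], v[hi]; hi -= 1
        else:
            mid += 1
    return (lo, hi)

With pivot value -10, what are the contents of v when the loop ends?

[-11,-16,-12,-10,-2,-3,1,4,-6,0,-8,-1,3]

lo=0 mid=0 hi=12
3>-10: swap(0,12), hi=11 ⇒ [-1,-16,0,-6,4,-2,-3,1,-10,-12,-11,-8,3]
-1>-10: swap(0,11), hi=10 ⇒ [-8,-16,0,-6,4,-2,-3,1,-10,-12,-11,-1,3]
-8>-10: swap(0,10), hi=9 ⇒ [-11,-16,0,-6,4,-2,-3,1,-10,-12,-8,-1,3]
-11<-10: swap(0,0), lo=1 mid=1 ⇒ [-11,-16,0,-6,4,-2,-3,1,-10,-12,-8,-1,3]
-16<-10: swap(1,1), lo=2 mid=2 ⇒ [-11,-16,0,-6,4,-2,-3,1,-10,-12,-8,-1,3]
0>-10: swap(2,9), hi=8 ⇒ [-11,-16,-12,-6,4,-2,-3,1,-10,0,-8,-1,3]
-12<-10: swap(2,2), lo=3 mid=3 ⇒ [-11,-16,-12,-6,4,-2,-3,1,-10,0,-8,-1,3]
-6>-10: swap(3,8), hi=7 ⇒ [-11,-16,-12,-10,4,-2,-3,1,-6,0,-8,-1,3]
-10=-10: mid=4
4>-10: swap(4,7), hi=6 ⇒ [-11,-16,-12,-10,1,-2,-3,4,-6,0,-8,-1,3]
1>-10: swap(4,6), hi=5 ⇒ [-11,-16,-12,-10,-3,-2,1,4,-6,0,-8,-1,3]
-3>-10: swap(4,5), hi=4 ⇒ [-11,-16,-12,-10,-2,-3,1,4,-6,0,-8,-1,3]
-2>-10: swap(4,4), hi=3 ⇒ [-11,-16,-12,-10,-2,-3,1,4,-6,0,-8,-1,3]
done. lo=3 hi=3; v=[-11,-16,-12,-10,-2,-3,1,4,-6,0,-8,-1,3]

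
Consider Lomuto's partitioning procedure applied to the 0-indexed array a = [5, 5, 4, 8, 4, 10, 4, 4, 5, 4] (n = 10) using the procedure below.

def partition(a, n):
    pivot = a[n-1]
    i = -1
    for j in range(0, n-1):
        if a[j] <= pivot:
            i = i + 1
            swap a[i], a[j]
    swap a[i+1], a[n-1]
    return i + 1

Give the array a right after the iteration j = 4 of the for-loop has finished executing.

[4, 4, 5, 8, 5, 10, 4, 4, 5, 4]

pivot=4, i=-1
j=0: 5>4, skip
j=1: 5>4, skip
j=2: 4≤4, i=0, swap(0,2) ⇒ [4, 5, 5, 8, 4, 10, 4, 4, 5, 4]
j=3: 8>4, skip
j=4: 4≤4, i=1, swap(1,4) ⇒ [4, 4, 5, 8, 5, 10, 4, 4, 5, 4]
(after j=4) a = [4, 4, 5, 8, 5, 10, 4, 4, 5, 4]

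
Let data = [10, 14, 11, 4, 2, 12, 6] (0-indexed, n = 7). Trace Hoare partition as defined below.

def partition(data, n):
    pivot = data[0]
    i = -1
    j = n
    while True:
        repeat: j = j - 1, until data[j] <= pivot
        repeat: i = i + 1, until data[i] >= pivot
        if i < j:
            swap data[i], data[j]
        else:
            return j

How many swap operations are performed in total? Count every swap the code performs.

pivot = data[0] = 10; i = -1, j = 7
j→6 (data[6]=6≤10), i→0 (data[0]=10≥10); i<j, swap → [6, 14, 11, 4, 2, 12, 10]
j→4 (data[4]=2≤10), i→1 (data[1]=14≥10); i<j, swap → [6, 2, 11, 4, 14, 12, 10]
j→3 (data[3]=4≤10), i→2 (data[2]=11≥10); i<j, swap → [6, 2, 4, 11, 14, 12, 10]
j→2, i→3; i≥j, return j=2. data = [6, 2, 4, 11, 14, 12, 10]

3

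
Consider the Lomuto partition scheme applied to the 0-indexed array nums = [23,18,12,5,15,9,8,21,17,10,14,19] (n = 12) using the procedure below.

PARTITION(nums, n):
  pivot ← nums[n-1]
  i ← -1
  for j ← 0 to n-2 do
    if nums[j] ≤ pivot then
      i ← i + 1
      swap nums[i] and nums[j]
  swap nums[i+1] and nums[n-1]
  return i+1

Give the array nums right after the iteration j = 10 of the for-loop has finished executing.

pivot = nums[11] = 19; i = -1
j=0: nums[0]=23 > 19 → no swap
j=1: nums[1]=18 ≤ 19 → i=0, swap nums[0],nums[1] → [18,23,12,5,15,9,8,21,17,10,14,19]
j=2: nums[2]=12 ≤ 19 → i=1, swap nums[1],nums[2] → [18,12,23,5,15,9,8,21,17,10,14,19]
j=3: nums[3]=5 ≤ 19 → i=2, swap nums[2],nums[3] → [18,12,5,23,15,9,8,21,17,10,14,19]
j=4: nums[4]=15 ≤ 19 → i=3, swap nums[3],nums[4] → [18,12,5,15,23,9,8,21,17,10,14,19]
j=5: nums[5]=9 ≤ 19 → i=4, swap nums[4],nums[5] → [18,12,5,15,9,23,8,21,17,10,14,19]
j=6: nums[6]=8 ≤ 19 → i=5, swap nums[5],nums[6] → [18,12,5,15,9,8,23,21,17,10,14,19]
j=7: nums[7]=21 > 19 → no swap
j=8: nums[8]=17 ≤ 19 → i=6, swap nums[6],nums[8] → [18,12,5,15,9,8,17,21,23,10,14,19]
j=9: nums[9]=10 ≤ 19 → i=7, swap nums[7],nums[9] → [18,12,5,15,9,8,17,10,23,21,14,19]
j=10: nums[10]=14 ≤ 19 → i=8, swap nums[8],nums[10] → [18,12,5,15,9,8,17,10,14,21,23,19]
(after j=10) nums = [18,12,5,15,9,8,17,10,14,21,23,19]

[18,12,5,15,9,8,17,10,14,21,23,19]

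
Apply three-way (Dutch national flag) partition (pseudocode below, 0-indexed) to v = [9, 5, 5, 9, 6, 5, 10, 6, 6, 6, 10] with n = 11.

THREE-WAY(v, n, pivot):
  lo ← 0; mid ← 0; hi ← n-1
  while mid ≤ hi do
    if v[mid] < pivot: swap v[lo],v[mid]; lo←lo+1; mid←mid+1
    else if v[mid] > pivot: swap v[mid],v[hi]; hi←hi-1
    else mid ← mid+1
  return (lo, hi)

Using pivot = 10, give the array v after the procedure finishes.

[9, 5, 5, 9, 6, 5, 6, 6, 6, 10, 10]

pivot = 10; lo=0, mid=0, hi=10
v[mid]=9<10: swap v[0],v[0]; lo=1,mid=1 → [9, 5, 5, 9, 6, 5, 10, 6, 6, 6, 10]
v[mid]=5<10: swap v[1],v[1]; lo=2,mid=2 → [9, 5, 5, 9, 6, 5, 10, 6, 6, 6, 10]
v[mid]=5<10: swap v[2],v[2]; lo=3,mid=3 → [9, 5, 5, 9, 6, 5, 10, 6, 6, 6, 10]
v[mid]=9<10: swap v[3],v[3]; lo=4,mid=4 → [9, 5, 5, 9, 6, 5, 10, 6, 6, 6, 10]
v[mid]=6<10: swap v[4],v[4]; lo=5,mid=5 → [9, 5, 5, 9, 6, 5, 10, 6, 6, 6, 10]
v[mid]=5<10: swap v[5],v[5]; lo=6,mid=6 → [9, 5, 5, 9, 6, 5, 10, 6, 6, 6, 10]
v[mid]=10=10: mid=7
v[mid]=6<10: swap v[6],v[7]; lo=7,mid=8 → [9, 5, 5, 9, 6, 5, 6, 10, 6, 6, 10]
v[mid]=6<10: swap v[7],v[8]; lo=8,mid=9 → [9, 5, 5, 9, 6, 5, 6, 6, 10, 6, 10]
v[mid]=6<10: swap v[8],v[9]; lo=9,mid=10 → [9, 5, 5, 9, 6, 5, 6, 6, 6, 10, 10]
v[mid]=10=10: mid=11
end: lo=9, hi=10; v = [9, 5, 5, 9, 6, 5, 6, 6, 6, 10, 10]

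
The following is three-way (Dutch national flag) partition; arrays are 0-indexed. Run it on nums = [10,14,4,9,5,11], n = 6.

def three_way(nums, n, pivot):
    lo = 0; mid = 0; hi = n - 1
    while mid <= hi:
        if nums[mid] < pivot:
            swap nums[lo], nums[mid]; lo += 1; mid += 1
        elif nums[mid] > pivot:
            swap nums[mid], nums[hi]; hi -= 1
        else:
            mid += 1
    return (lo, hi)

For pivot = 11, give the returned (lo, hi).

pivot = 11; lo=0, mid=0, hi=5
nums[mid]=10<11: swap nums[0],nums[0]; lo=1,mid=1 → [10,14,4,9,5,11]
nums[mid]=14>11: swap nums[1],nums[5]; hi=4 → [10,11,4,9,5,14]
nums[mid]=11=11: mid=2
nums[mid]=4<11: swap nums[1],nums[2]; lo=2,mid=3 → [10,4,11,9,5,14]
nums[mid]=9<11: swap nums[2],nums[3]; lo=3,mid=4 → [10,4,9,11,5,14]
nums[mid]=5<11: swap nums[3],nums[4]; lo=4,mid=5 → [10,4,9,5,11,14]
end: lo=4, hi=4; nums = [10,4,9,5,11,14]

(4, 4)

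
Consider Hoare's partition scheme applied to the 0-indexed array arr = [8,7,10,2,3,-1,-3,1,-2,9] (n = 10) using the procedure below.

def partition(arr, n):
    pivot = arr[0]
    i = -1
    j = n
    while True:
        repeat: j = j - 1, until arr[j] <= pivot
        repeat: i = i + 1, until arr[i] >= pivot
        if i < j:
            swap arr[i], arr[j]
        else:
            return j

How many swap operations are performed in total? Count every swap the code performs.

pivot = arr[0] = 8; i = -1, j = 10
j→8 (arr[8]=-2≤8), i→0 (arr[0]=8≥8); i<j, swap → [-2,7,10,2,3,-1,-3,1,8,9]
j→7 (arr[7]=1≤8), i→2 (arr[2]=10≥8); i<j, swap → [-2,7,1,2,3,-1,-3,10,8,9]
j→6, i→7; i≥j, return j=6. arr = [-2,7,1,2,3,-1,-3,10,8,9]

2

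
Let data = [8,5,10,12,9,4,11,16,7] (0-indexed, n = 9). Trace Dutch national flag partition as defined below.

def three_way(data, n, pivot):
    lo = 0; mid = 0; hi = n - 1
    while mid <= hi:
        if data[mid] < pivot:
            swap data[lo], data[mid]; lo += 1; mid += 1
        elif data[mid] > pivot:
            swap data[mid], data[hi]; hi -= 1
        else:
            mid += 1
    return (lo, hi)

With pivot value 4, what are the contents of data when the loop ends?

lo=0 mid=0 hi=8
8>4: swap(0,8), hi=7 ⇒ [7,5,10,12,9,4,11,16,8]
7>4: swap(0,7), hi=6 ⇒ [16,5,10,12,9,4,11,7,8]
16>4: swap(0,6), hi=5 ⇒ [11,5,10,12,9,4,16,7,8]
11>4: swap(0,5), hi=4 ⇒ [4,5,10,12,9,11,16,7,8]
4=4: mid=1
5>4: swap(1,4), hi=3 ⇒ [4,9,10,12,5,11,16,7,8]
9>4: swap(1,3), hi=2 ⇒ [4,12,10,9,5,11,16,7,8]
12>4: swap(1,2), hi=1 ⇒ [4,10,12,9,5,11,16,7,8]
10>4: swap(1,1), hi=0 ⇒ [4,10,12,9,5,11,16,7,8]
done. lo=0 hi=0; data=[4,10,12,9,5,11,16,7,8]

[4,10,12,9,5,11,16,7,8]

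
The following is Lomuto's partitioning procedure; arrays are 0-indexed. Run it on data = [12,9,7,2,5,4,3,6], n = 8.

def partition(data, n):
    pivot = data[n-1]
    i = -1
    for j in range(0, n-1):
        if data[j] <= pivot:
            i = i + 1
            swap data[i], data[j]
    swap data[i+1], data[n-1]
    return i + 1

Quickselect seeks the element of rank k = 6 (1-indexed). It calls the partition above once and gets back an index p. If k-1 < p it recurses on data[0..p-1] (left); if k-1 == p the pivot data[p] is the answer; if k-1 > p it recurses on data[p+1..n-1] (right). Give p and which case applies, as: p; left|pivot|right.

pivot = data[7] = 6; i = -1
j=0: data[0]=12 > 6 → no swap
j=1: data[1]=9 > 6 → no swap
j=2: data[2]=7 > 6 → no swap
j=3: data[3]=2 ≤ 6 → i=0, swap data[0],data[3] → [2,9,7,12,5,4,3,6]
j=4: data[4]=5 ≤ 6 → i=1, swap data[1],data[4] → [2,5,7,12,9,4,3,6]
j=5: data[5]=4 ≤ 6 → i=2, swap data[2],data[5] → [2,5,4,12,9,7,3,6]
j=6: data[6]=3 ≤ 6 → i=3, swap data[3],data[6] → [2,5,4,3,9,7,12,6]
final swap data[4],data[7] → [2,5,4,3,6,7,12,9]; return 4
p = 4; k-1 = 5 > 4 ⇒ right

4; right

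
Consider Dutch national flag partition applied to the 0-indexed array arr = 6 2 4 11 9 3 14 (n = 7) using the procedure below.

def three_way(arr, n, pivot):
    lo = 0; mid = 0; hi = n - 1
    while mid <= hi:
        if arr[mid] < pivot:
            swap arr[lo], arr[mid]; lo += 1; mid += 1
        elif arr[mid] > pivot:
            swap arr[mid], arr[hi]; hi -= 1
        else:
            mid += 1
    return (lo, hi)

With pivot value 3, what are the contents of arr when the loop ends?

2 3 11 9 4 14 6

pivot = 3; lo=0, mid=0, hi=6
arr[mid]=6>3: swap arr[0],arr[6]; hi=5 → 14 2 4 11 9 3 6
arr[mid]=14>3: swap arr[0],arr[5]; hi=4 → 3 2 4 11 9 14 6
arr[mid]=3=3: mid=1
arr[mid]=2<3: swap arr[0],arr[1]; lo=1,mid=2 → 2 3 4 11 9 14 6
arr[mid]=4>3: swap arr[2],arr[4]; hi=3 → 2 3 9 11 4 14 6
arr[mid]=9>3: swap arr[2],arr[3]; hi=2 → 2 3 11 9 4 14 6
arr[mid]=11>3: swap arr[2],arr[2]; hi=1 → 2 3 11 9 4 14 6
end: lo=1, hi=1; arr = 2 3 11 9 4 14 6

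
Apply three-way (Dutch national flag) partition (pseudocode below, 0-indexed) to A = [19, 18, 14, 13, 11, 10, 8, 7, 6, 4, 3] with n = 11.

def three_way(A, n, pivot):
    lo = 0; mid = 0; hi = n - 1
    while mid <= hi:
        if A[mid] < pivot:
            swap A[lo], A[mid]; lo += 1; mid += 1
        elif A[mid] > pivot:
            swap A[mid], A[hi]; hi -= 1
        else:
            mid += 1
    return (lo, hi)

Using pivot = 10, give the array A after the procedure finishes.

pivot = 10; lo=0, mid=0, hi=10
A[mid]=19>10: swap A[0],A[10]; hi=9 → [3, 18, 14, 13, 11, 10, 8, 7, 6, 4, 19]
A[mid]=3<10: swap A[0],A[0]; lo=1,mid=1 → [3, 18, 14, 13, 11, 10, 8, 7, 6, 4, 19]
A[mid]=18>10: swap A[1],A[9]; hi=8 → [3, 4, 14, 13, 11, 10, 8, 7, 6, 18, 19]
A[mid]=4<10: swap A[1],A[1]; lo=2,mid=2 → [3, 4, 14, 13, 11, 10, 8, 7, 6, 18, 19]
A[mid]=14>10: swap A[2],A[8]; hi=7 → [3, 4, 6, 13, 11, 10, 8, 7, 14, 18, 19]
A[mid]=6<10: swap A[2],A[2]; lo=3,mid=3 → [3, 4, 6, 13, 11, 10, 8, 7, 14, 18, 19]
A[mid]=13>10: swap A[3],A[7]; hi=6 → [3, 4, 6, 7, 11, 10, 8, 13, 14, 18, 19]
A[mid]=7<10: swap A[3],A[3]; lo=4,mid=4 → [3, 4, 6, 7, 11, 10, 8, 13, 14, 18, 19]
A[mid]=11>10: swap A[4],A[6]; hi=5 → [3, 4, 6, 7, 8, 10, 11, 13, 14, 18, 19]
A[mid]=8<10: swap A[4],A[4]; lo=5,mid=5 → [3, 4, 6, 7, 8, 10, 11, 13, 14, 18, 19]
A[mid]=10=10: mid=6
end: lo=5, hi=5; A = [3, 4, 6, 7, 8, 10, 11, 13, 14, 18, 19]

[3, 4, 6, 7, 8, 10, 11, 13, 14, 18, 19]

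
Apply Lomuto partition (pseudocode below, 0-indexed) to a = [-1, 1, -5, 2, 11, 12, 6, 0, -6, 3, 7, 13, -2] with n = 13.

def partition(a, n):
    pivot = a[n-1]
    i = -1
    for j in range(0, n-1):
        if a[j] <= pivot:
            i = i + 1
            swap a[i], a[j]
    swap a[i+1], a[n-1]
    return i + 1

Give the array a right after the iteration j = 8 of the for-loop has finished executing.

pivot = a[12] = -2; i = -1
j=0: a[0]=-1 > -2 → no swap
j=1: a[1]=1 > -2 → no swap
j=2: a[2]=-5 ≤ -2 → i=0, swap a[0],a[2] → [-5, 1, -1, 2, 11, 12, 6, 0, -6, 3, 7, 13, -2]
j=3: a[3]=2 > -2 → no swap
j=4: a[4]=11 > -2 → no swap
j=5: a[5]=12 > -2 → no swap
j=6: a[6]=6 > -2 → no swap
j=7: a[7]=0 > -2 → no swap
j=8: a[8]=-6 ≤ -2 → i=1, swap a[1],a[8] → [-5, -6, -1, 2, 11, 12, 6, 0, 1, 3, 7, 13, -2]
(after j=8) a = [-5, -6, -1, 2, 11, 12, 6, 0, 1, 3, 7, 13, -2]

[-5, -6, -1, 2, 11, 12, 6, 0, 1, 3, 7, 13, -2]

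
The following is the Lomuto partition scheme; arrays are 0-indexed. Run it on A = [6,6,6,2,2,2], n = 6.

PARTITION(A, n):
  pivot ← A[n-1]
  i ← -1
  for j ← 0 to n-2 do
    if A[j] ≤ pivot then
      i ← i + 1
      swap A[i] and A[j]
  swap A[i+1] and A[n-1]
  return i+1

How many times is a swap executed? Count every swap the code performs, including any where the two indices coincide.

pivot = A[5] = 2; i = -1
j=0: A[0]=6 > 2 → no swap
j=1: A[1]=6 > 2 → no swap
j=2: A[2]=6 > 2 → no swap
j=3: A[3]=2 ≤ 2 → i=0, swap A[0],A[3] → [2,6,6,6,2,2]
j=4: A[4]=2 ≤ 2 → i=1, swap A[1],A[4] → [2,2,6,6,6,2]
final swap A[2],A[5] → [2,2,2,6,6,6]; return 2

3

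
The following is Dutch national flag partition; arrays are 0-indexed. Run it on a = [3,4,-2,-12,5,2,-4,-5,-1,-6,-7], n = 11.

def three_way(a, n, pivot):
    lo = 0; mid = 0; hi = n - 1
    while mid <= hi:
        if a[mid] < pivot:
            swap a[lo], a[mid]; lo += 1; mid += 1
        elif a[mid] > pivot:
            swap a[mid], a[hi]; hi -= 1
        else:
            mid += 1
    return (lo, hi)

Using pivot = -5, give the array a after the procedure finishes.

[-7,-6,-12,-5,2,-4,5,-1,-2,4,3]

lo=0 mid=0 hi=10
3>-5: swap(0,10), hi=9 ⇒ [-7,4,-2,-12,5,2,-4,-5,-1,-6,3]
-7<-5: swap(0,0), lo=1 mid=1 ⇒ [-7,4,-2,-12,5,2,-4,-5,-1,-6,3]
4>-5: swap(1,9), hi=8 ⇒ [-7,-6,-2,-12,5,2,-4,-5,-1,4,3]
-6<-5: swap(1,1), lo=2 mid=2 ⇒ [-7,-6,-2,-12,5,2,-4,-5,-1,4,3]
-2>-5: swap(2,8), hi=7 ⇒ [-7,-6,-1,-12,5,2,-4,-5,-2,4,3]
-1>-5: swap(2,7), hi=6 ⇒ [-7,-6,-5,-12,5,2,-4,-1,-2,4,3]
-5=-5: mid=3
-12<-5: swap(2,3), lo=3 mid=4 ⇒ [-7,-6,-12,-5,5,2,-4,-1,-2,4,3]
5>-5: swap(4,6), hi=5 ⇒ [-7,-6,-12,-5,-4,2,5,-1,-2,4,3]
-4>-5: swap(4,5), hi=4 ⇒ [-7,-6,-12,-5,2,-4,5,-1,-2,4,3]
2>-5: swap(4,4), hi=3 ⇒ [-7,-6,-12,-5,2,-4,5,-1,-2,4,3]
done. lo=3 hi=3; a=[-7,-6,-12,-5,2,-4,5,-1,-2,4,3]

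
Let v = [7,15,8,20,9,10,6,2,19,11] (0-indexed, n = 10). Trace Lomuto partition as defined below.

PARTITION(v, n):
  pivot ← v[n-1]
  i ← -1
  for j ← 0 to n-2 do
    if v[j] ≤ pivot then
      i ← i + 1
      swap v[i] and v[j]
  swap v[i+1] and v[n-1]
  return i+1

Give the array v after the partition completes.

[7,8,9,10,6,2,11,20,19,15]

pivot=11, i=-1
j=0: 7≤11, i=0, swap(0,0) ⇒ [7,15,8,20,9,10,6,2,19,11]
j=1: 15>11, skip
j=2: 8≤11, i=1, swap(1,2) ⇒ [7,8,15,20,9,10,6,2,19,11]
j=3: 20>11, skip
j=4: 9≤11, i=2, swap(2,4) ⇒ [7,8,9,20,15,10,6,2,19,11]
j=5: 10≤11, i=3, swap(3,5) ⇒ [7,8,9,10,15,20,6,2,19,11]
j=6: 6≤11, i=4, swap(4,6) ⇒ [7,8,9,10,6,20,15,2,19,11]
j=7: 2≤11, i=5, swap(5,7) ⇒ [7,8,9,10,6,2,15,20,19,11]
j=8: 19>11, skip
swap(6,9) ⇒ [7,8,9,10,6,2,11,20,19,15]; return 6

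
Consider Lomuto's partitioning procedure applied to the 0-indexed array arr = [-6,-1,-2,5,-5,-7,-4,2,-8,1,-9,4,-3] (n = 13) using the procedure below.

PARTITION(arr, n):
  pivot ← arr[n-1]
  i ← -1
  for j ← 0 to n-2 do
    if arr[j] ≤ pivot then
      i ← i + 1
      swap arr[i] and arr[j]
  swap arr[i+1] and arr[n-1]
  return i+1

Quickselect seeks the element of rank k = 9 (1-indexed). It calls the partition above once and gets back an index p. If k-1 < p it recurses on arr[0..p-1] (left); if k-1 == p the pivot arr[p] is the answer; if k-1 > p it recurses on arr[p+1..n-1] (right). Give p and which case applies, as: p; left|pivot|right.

6; right

pivot = arr[12] = -3; i = -1
j=0: arr[0]=-6 ≤ -3 → i=0, swap arr[0],arr[0] (no change) → [-6,-1,-2,5,-5,-7,-4,2,-8,1,-9,4,-3]
j=1: arr[1]=-1 > -3 → no swap
j=2: arr[2]=-2 > -3 → no swap
j=3: arr[3]=5 > -3 → no swap
j=4: arr[4]=-5 ≤ -3 → i=1, swap arr[1],arr[4] → [-6,-5,-2,5,-1,-7,-4,2,-8,1,-9,4,-3]
j=5: arr[5]=-7 ≤ -3 → i=2, swap arr[2],arr[5] → [-6,-5,-7,5,-1,-2,-4,2,-8,1,-9,4,-3]
j=6: arr[6]=-4 ≤ -3 → i=3, swap arr[3],arr[6] → [-6,-5,-7,-4,-1,-2,5,2,-8,1,-9,4,-3]
j=7: arr[7]=2 > -3 → no swap
j=8: arr[8]=-8 ≤ -3 → i=4, swap arr[4],arr[8] → [-6,-5,-7,-4,-8,-2,5,2,-1,1,-9,4,-3]
j=9: arr[9]=1 > -3 → no swap
j=10: arr[10]=-9 ≤ -3 → i=5, swap arr[5],arr[10] → [-6,-5,-7,-4,-8,-9,5,2,-1,1,-2,4,-3]
j=11: arr[11]=4 > -3 → no swap
final swap arr[6],arr[12] → [-6,-5,-7,-4,-8,-9,-3,2,-1,1,-2,4,5]; return 6
p = 6; k-1 = 8 > 6 ⇒ right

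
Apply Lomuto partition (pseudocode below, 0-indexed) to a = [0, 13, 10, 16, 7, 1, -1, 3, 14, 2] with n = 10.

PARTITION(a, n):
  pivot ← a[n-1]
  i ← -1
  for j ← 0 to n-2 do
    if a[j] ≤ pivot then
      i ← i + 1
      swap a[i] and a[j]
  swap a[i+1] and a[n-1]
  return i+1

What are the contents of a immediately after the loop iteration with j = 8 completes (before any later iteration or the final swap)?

pivot=2, i=-1
j=0: 0≤2, i=0, swap(0,0) ⇒ [0, 13, 10, 16, 7, 1, -1, 3, 14, 2]
j=1: 13>2, skip
j=2: 10>2, skip
j=3: 16>2, skip
j=4: 7>2, skip
j=5: 1≤2, i=1, swap(1,5) ⇒ [0, 1, 10, 16, 7, 13, -1, 3, 14, 2]
j=6: -1≤2, i=2, swap(2,6) ⇒ [0, 1, -1, 16, 7, 13, 10, 3, 14, 2]
j=7: 3>2, skip
j=8: 14>2, skip
(after j=8) a = [0, 1, -1, 16, 7, 13, 10, 3, 14, 2]

[0, 1, -1, 16, 7, 13, 10, 3, 14, 2]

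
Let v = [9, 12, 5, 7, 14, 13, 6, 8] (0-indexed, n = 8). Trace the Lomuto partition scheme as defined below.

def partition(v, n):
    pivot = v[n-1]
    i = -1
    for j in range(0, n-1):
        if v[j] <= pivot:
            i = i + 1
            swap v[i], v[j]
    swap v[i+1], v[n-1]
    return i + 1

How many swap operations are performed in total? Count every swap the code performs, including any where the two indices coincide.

pivot = v[7] = 8; i = -1
j=0: v[0]=9 > 8 → no swap
j=1: v[1]=12 > 8 → no swap
j=2: v[2]=5 ≤ 8 → i=0, swap v[0],v[2] → [5, 12, 9, 7, 14, 13, 6, 8]
j=3: v[3]=7 ≤ 8 → i=1, swap v[1],v[3] → [5, 7, 9, 12, 14, 13, 6, 8]
j=4: v[4]=14 > 8 → no swap
j=5: v[5]=13 > 8 → no swap
j=6: v[6]=6 ≤ 8 → i=2, swap v[2],v[6] → [5, 7, 6, 12, 14, 13, 9, 8]
final swap v[3],v[7] → [5, 7, 6, 8, 14, 13, 9, 12]; return 3

4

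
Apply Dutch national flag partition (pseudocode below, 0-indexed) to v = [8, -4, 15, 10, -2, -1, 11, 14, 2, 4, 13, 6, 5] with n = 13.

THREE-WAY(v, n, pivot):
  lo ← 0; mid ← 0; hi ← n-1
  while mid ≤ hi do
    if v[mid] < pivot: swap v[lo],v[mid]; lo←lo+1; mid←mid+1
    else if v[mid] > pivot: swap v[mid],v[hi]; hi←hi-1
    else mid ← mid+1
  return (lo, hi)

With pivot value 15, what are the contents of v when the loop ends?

pivot = 15; lo=0, mid=0, hi=12
v[mid]=8<15: swap v[0],v[0]; lo=1,mid=1 → [8, -4, 15, 10, -2, -1, 11, 14, 2, 4, 13, 6, 5]
v[mid]=-4<15: swap v[1],v[1]; lo=2,mid=2 → [8, -4, 15, 10, -2, -1, 11, 14, 2, 4, 13, 6, 5]
v[mid]=15=15: mid=3
v[mid]=10<15: swap v[2],v[3]; lo=3,mid=4 → [8, -4, 10, 15, -2, -1, 11, 14, 2, 4, 13, 6, 5]
v[mid]=-2<15: swap v[3],v[4]; lo=4,mid=5 → [8, -4, 10, -2, 15, -1, 11, 14, 2, 4, 13, 6, 5]
v[mid]=-1<15: swap v[4],v[5]; lo=5,mid=6 → [8, -4, 10, -2, -1, 15, 11, 14, 2, 4, 13, 6, 5]
v[mid]=11<15: swap v[5],v[6]; lo=6,mid=7 → [8, -4, 10, -2, -1, 11, 15, 14, 2, 4, 13, 6, 5]
v[mid]=14<15: swap v[6],v[7]; lo=7,mid=8 → [8, -4, 10, -2, -1, 11, 14, 15, 2, 4, 13, 6, 5]
v[mid]=2<15: swap v[7],v[8]; lo=8,mid=9 → [8, -4, 10, -2, -1, 11, 14, 2, 15, 4, 13, 6, 5]
v[mid]=4<15: swap v[8],v[9]; lo=9,mid=10 → [8, -4, 10, -2, -1, 11, 14, 2, 4, 15, 13, 6, 5]
v[mid]=13<15: swap v[9],v[10]; lo=10,mid=11 → [8, -4, 10, -2, -1, 11, 14, 2, 4, 13, 15, 6, 5]
v[mid]=6<15: swap v[10],v[11]; lo=11,mid=12 → [8, -4, 10, -2, -1, 11, 14, 2, 4, 13, 6, 15, 5]
v[mid]=5<15: swap v[11],v[12]; lo=12,mid=13 → [8, -4, 10, -2, -1, 11, 14, 2, 4, 13, 6, 5, 15]
end: lo=12, hi=12; v = [8, -4, 10, -2, -1, 11, 14, 2, 4, 13, 6, 5, 15]

[8, -4, 10, -2, -1, 11, 14, 2, 4, 13, 6, 5, 15]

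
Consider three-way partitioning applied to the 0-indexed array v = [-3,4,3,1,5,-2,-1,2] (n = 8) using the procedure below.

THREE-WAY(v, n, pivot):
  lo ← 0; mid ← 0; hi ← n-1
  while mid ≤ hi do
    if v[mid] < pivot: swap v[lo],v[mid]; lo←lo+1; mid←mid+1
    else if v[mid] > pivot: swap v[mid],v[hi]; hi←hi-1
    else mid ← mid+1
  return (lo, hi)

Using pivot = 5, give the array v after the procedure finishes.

lo=0 mid=0 hi=7
-3<5: swap(0,0), lo=1 mid=1 ⇒ [-3,4,3,1,5,-2,-1,2]
4<5: swap(1,1), lo=2 mid=2 ⇒ [-3,4,3,1,5,-2,-1,2]
3<5: swap(2,2), lo=3 mid=3 ⇒ [-3,4,3,1,5,-2,-1,2]
1<5: swap(3,3), lo=4 mid=4 ⇒ [-3,4,3,1,5,-2,-1,2]
5=5: mid=5
-2<5: swap(4,5), lo=5 mid=6 ⇒ [-3,4,3,1,-2,5,-1,2]
-1<5: swap(5,6), lo=6 mid=7 ⇒ [-3,4,3,1,-2,-1,5,2]
2<5: swap(6,7), lo=7 mid=8 ⇒ [-3,4,3,1,-2,-1,2,5]
done. lo=7 hi=7; v=[-3,4,3,1,-2,-1,2,5]

[-3,4,3,1,-2,-1,2,5]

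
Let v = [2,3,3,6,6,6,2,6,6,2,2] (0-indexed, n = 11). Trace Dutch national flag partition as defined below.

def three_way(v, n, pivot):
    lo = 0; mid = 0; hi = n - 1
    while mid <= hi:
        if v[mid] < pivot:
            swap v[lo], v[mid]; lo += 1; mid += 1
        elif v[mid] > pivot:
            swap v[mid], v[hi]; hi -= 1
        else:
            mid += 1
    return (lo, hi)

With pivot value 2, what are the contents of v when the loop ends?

pivot = 2; lo=0, mid=0, hi=10
v[mid]=2=2: mid=1
v[mid]=3>2: swap v[1],v[10]; hi=9 → [2,2,3,6,6,6,2,6,6,2,3]
v[mid]=2=2: mid=2
v[mid]=3>2: swap v[2],v[9]; hi=8 → [2,2,2,6,6,6,2,6,6,3,3]
v[mid]=2=2: mid=3
v[mid]=6>2: swap v[3],v[8]; hi=7 → [2,2,2,6,6,6,2,6,6,3,3]
v[mid]=6>2: swap v[3],v[7]; hi=6 → [2,2,2,6,6,6,2,6,6,3,3]
v[mid]=6>2: swap v[3],v[6]; hi=5 → [2,2,2,2,6,6,6,6,6,3,3]
v[mid]=2=2: mid=4
v[mid]=6>2: swap v[4],v[5]; hi=4 → [2,2,2,2,6,6,6,6,6,3,3]
v[mid]=6>2: swap v[4],v[4]; hi=3 → [2,2,2,2,6,6,6,6,6,3,3]
end: lo=0, hi=3; v = [2,2,2,2,6,6,6,6,6,3,3]

[2,2,2,2,6,6,6,6,6,3,3]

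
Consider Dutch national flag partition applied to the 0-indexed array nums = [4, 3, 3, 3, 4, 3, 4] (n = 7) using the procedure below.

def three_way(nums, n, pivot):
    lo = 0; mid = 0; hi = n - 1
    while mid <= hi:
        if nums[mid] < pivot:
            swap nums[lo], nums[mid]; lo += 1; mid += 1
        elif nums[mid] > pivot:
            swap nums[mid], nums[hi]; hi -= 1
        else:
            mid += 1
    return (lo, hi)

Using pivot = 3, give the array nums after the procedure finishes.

[3, 3, 3, 3, 4, 4, 4]

lo=0 mid=0 hi=6
4>3: swap(0,6), hi=5 ⇒ [4, 3, 3, 3, 4, 3, 4]
4>3: swap(0,5), hi=4 ⇒ [3, 3, 3, 3, 4, 4, 4]
3=3: mid=1
3=3: mid=2
3=3: mid=3
3=3: mid=4
4>3: swap(4,4), hi=3 ⇒ [3, 3, 3, 3, 4, 4, 4]
done. lo=0 hi=3; nums=[3, 3, 3, 3, 4, 4, 4]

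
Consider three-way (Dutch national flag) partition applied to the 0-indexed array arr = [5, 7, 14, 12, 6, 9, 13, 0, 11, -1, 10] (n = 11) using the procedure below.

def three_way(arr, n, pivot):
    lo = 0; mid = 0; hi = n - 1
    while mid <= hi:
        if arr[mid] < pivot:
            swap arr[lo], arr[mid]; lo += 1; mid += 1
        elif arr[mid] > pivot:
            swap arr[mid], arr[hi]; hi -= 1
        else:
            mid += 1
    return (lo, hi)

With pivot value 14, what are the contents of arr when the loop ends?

pivot = 14; lo=0, mid=0, hi=10
arr[mid]=5<14: swap arr[0],arr[0]; lo=1,mid=1 → [5, 7, 14, 12, 6, 9, 13, 0, 11, -1, 10]
arr[mid]=7<14: swap arr[1],arr[1]; lo=2,mid=2 → [5, 7, 14, 12, 6, 9, 13, 0, 11, -1, 10]
arr[mid]=14=14: mid=3
arr[mid]=12<14: swap arr[2],arr[3]; lo=3,mid=4 → [5, 7, 12, 14, 6, 9, 13, 0, 11, -1, 10]
arr[mid]=6<14: swap arr[3],arr[4]; lo=4,mid=5 → [5, 7, 12, 6, 14, 9, 13, 0, 11, -1, 10]
arr[mid]=9<14: swap arr[4],arr[5]; lo=5,mid=6 → [5, 7, 12, 6, 9, 14, 13, 0, 11, -1, 10]
arr[mid]=13<14: swap arr[5],arr[6]; lo=6,mid=7 → [5, 7, 12, 6, 9, 13, 14, 0, 11, -1, 10]
arr[mid]=0<14: swap arr[6],arr[7]; lo=7,mid=8 → [5, 7, 12, 6, 9, 13, 0, 14, 11, -1, 10]
arr[mid]=11<14: swap arr[7],arr[8]; lo=8,mid=9 → [5, 7, 12, 6, 9, 13, 0, 11, 14, -1, 10]
arr[mid]=-1<14: swap arr[8],arr[9]; lo=9,mid=10 → [5, 7, 12, 6, 9, 13, 0, 11, -1, 14, 10]
arr[mid]=10<14: swap arr[9],arr[10]; lo=10,mid=11 → [5, 7, 12, 6, 9, 13, 0, 11, -1, 10, 14]
end: lo=10, hi=10; arr = [5, 7, 12, 6, 9, 13, 0, 11, -1, 10, 14]

[5, 7, 12, 6, 9, 13, 0, 11, -1, 10, 14]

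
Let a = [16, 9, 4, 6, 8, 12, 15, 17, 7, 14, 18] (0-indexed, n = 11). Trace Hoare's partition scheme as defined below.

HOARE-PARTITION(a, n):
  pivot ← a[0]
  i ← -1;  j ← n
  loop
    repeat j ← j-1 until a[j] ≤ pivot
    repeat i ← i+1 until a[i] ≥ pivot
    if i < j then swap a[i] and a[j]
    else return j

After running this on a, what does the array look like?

[14, 9, 4, 6, 8, 12, 15, 7, 17, 16, 18]

pivot=16
j stops at 9 (14), i stops at 0 (16); swap ⇒ [14, 9, 4, 6, 8, 12, 15, 17, 7, 16, 18]
j stops at 8 (7), i stops at 7 (17); swap ⇒ [14, 9, 4, 6, 8, 12, 15, 7, 17, 16, 18]
j stops at 7, i stops at 8; i≥j ⇒ return 7. a=[14, 9, 4, 6, 8, 12, 15, 7, 17, 16, 18]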